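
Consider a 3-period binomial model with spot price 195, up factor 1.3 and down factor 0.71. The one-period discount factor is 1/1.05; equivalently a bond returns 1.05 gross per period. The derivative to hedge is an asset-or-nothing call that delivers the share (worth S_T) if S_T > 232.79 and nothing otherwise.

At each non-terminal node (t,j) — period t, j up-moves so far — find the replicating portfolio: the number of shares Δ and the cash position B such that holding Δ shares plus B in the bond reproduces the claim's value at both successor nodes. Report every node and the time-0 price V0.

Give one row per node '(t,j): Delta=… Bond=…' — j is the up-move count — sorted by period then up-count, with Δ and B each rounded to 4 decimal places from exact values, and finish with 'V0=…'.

The replicating-portfolio and risk-neutral prices coincide; use p* = (1.05−0.71)/(1.3−0.71) = 0.5763 for the latter.
At expiry t=3: V(3,0)=0.0000, V(3,1)=0.0000, V(3,2)=233.9805, V(3,3)=428.4150
  t=2,j=0: stock 98.2995 → up 127.7893 (V=0.0000), down 69.7926 (V=0.0000). Price 0.0000; hedge Δ=0.0000, bond B=0.0000.
  t=2,j=1: stock 179.9850 → up 233.9805 (V=233.9805), down 127.7893 (V=0.0000). Price 128.4154; hedge Δ=2.2034, bond B=-268.1617.
  t=2,j=2: stock 329.5500 → up 428.4150 (V=428.4150), down 233.9805 (V=233.9805). Price 329.5500; hedge Δ=1.0000, bond B=0.0000.
  t=1,j=0: stock 138.4500 → up 179.9850 (V=128.4154), down 98.2995 (V=0.0000). Price 70.4782; hedge Δ=1.5721, bond B=-147.1751.
  t=1,j=1: stock 253.5000 → up 329.5500 (V=329.5500), down 179.9850 (V=128.4154). Price 232.6890; hedge Δ=1.3448, bond B=-108.2170.
  t=0,j=0: stock 195.0000 → up 253.5000 (V=232.6890), down 138.4500 (V=70.4782). Price 156.1482; hedge Δ=1.4099, bond B=-118.7854.
Check: Δ(0,0)·S0 + B(0,0) = 156.1482 = V0.

(0,0): Delta=1.4099 Bond=-118.7854
(1,0): Delta=1.5721 Bond=-147.1751
(1,1): Delta=1.3448 Bond=-108.2170
(2,0): Delta=0.0000 Bond=0.0000
(2,1): Delta=2.2034 Bond=-268.1617
(2,2): Delta=1.0000 Bond=0.0000
V0=156.1482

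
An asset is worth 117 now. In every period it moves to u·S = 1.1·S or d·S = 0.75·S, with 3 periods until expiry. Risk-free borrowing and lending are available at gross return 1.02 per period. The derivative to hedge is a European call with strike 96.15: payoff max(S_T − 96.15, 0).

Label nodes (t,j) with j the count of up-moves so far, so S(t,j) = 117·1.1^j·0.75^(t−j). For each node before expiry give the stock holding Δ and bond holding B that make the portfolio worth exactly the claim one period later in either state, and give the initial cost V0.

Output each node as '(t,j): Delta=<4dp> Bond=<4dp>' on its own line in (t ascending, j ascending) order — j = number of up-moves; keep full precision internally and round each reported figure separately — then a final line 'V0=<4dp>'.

The replicating-portfolio and risk-neutral prices coincide; use p* = (1.02−0.75)/(1.1−0.75) = 0.7714 for the latter.
Terminal payoffs: V(3,0)=0.0000, V(3,1)=0.0000, V(3,2)=10.0275, V(3,3)=59.5770
(2,0): S=65.8125. Δ = (V_up−V_dn)/(S_up−S_dn) = (0.0000−0.0000)/(72.3938−49.3594) = 0.0000. V = [p*·0.0000 + (1−p*)·0.0000]/1.02 = 0.0000. B = V − Δ·S = 0.0000.
(2,1): S=96.5250. Δ = (V_up−V_dn)/(S_up−S_dn) = (10.0275−0.0000)/(106.1775−72.3938) = 0.2968. V = [p*·10.0275 + (1−p*)·0.0000]/1.02 = 7.5838. B = V − Δ·S = -21.0662.
(2,2): S=141.5700. Δ = (V_up−V_dn)/(S_up−S_dn) = (59.5770−10.0275)/(155.7270−106.1775) = 1.0000. V = [p*·59.5770 + (1−p*)·10.0275]/1.02 = 47.3053. B = V − Δ·S = -94.2647.
(1,0): S=87.7500. Δ = (V_up−V_dn)/(S_up−S_dn) = (7.5838−0.0000)/(96.5250−65.8125) = 0.2469. V = [p*·7.5838 + (1−p*)·0.0000]/1.02 = 5.7357. B = V − Δ·S = -15.9324.
(1,1): S=128.7000. Δ = (V_up−V_dn)/(S_up−S_dn) = (47.3053−7.5838)/(141.5700−96.5250) = 0.8818. V = [p*·47.3053 + (1−p*)·7.5838]/1.02 = 37.4766. B = V − Δ·S = -76.0133.
(0,0): S=117.0000. Δ = (V_up−V_dn)/(S_up−S_dn) = (37.4766−5.7357)/(128.7000−87.7500) = 0.7751. V = [p*·37.4766 + (1−p*)·5.7357]/1.02 = 29.6289. B = V − Δ·S = -61.0594.
Self-financing check: at every node Δ·S+B equals the discounted successor values.

(0,0): Delta=0.7751 Bond=-61.0594
(1,0): Delta=0.2469 Bond=-15.9324
(1,1): Delta=0.8818 Bond=-76.0133
(2,0): Delta=0.0000 Bond=0.0000
(2,1): Delta=0.2968 Bond=-21.0662
(2,2): Delta=1.0000 Bond=-94.2647
V0=29.6289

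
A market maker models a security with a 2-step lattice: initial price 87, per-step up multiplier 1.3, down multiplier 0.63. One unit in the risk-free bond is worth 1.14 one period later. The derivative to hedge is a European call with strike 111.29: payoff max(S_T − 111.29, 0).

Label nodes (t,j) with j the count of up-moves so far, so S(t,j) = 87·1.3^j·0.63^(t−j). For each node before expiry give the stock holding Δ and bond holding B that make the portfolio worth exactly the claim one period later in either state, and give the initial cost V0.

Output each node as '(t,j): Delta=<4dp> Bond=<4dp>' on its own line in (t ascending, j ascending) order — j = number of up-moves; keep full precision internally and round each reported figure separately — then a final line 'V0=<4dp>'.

(0,0): Delta=0.4094 Bond=-19.6837
(1,0): Delta=0.0000 Bond=0.0000
(1,1): Delta=0.4716 Bond=-29.4792
V0=15.9344

Since d<R<u, set p* = (R−d)/(u−d) = 0.7612; price each node as the discounted p*-expectation of its children.
Terminal payoffs: V(2,0)=0.0000, V(2,1)=0.0000, V(2,2)=35.7400
  t=1,j=0: stock 54.8100 → up 71.2530 (V=0.0000), down 34.5303 (V=0.0000). Price 0.0000; hedge Δ=0.0000, bond B=0.0000.
  t=1,j=1: stock 113.1000 → up 147.0300 (V=35.7400), down 71.2530 (V=0.0000). Price 23.8641; hedge Δ=0.4716, bond B=-29.4792.
  t=0,j=0: stock 87.0000 → up 113.1000 (V=23.8641), down 54.8100 (V=0.0000). Price 15.9344; hedge Δ=0.4094, bond B=-19.6837.
Check: Δ(0,0)·S0 + B(0,0) = 15.9344 = V0.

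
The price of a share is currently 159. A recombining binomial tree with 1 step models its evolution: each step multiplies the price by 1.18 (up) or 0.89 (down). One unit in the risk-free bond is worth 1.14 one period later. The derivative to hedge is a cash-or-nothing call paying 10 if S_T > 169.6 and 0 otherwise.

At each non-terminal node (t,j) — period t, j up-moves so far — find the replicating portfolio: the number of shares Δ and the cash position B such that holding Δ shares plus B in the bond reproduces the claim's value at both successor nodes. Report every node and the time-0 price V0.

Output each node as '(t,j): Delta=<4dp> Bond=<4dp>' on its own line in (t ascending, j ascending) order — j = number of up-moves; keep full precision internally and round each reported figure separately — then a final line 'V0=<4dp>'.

No-arbitrage ⇒ martingale measure with p* = (R−d)/(u−d) = 0.8621.
Terminal values V(1,·): V(1,0)=0.0000, V(1,1)=10.0000
Node (0,0) S=159.0000: V=(p*·10.0000+(1−p*)·0.0000)/1.14=7.5620; Δ=(10.0000−0.0000)/(187.6200−141.5100)=0.2169; B=V−Δ·S=-26.9208
Each (Δ,B) replicates both successor values, so the strategy is self-financing and V0 is arbitrage-free.

(0,0): Delta=0.2169 Bond=-26.9208
V0=7.5620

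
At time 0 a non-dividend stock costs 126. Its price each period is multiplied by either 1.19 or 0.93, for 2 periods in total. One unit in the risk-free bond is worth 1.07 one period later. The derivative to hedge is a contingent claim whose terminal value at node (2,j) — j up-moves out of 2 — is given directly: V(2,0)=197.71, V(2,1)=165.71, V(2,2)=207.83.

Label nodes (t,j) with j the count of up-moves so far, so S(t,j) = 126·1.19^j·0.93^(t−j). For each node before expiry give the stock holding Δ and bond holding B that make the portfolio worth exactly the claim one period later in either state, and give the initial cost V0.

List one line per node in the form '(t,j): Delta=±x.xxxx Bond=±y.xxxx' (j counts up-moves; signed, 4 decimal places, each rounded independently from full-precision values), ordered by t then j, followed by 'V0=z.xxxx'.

Under the risk-neutral measure, an up-move has probability p* = (R−d)/(u−d) = 0.5385 and values discount at R = 1.07.
Terminal payoffs: V(2,0)=197.7100, V(2,1)=165.7100, V(2,2)=207.8300
  t=1,j=0: stock 117.1800 → up 139.4442 (V=165.7100), down 108.9774 (V=197.7100). Price 168.6722; hedge Δ=-1.0503, bond B=291.7491.
  t=1,j=1: stock 149.9400 → up 178.4286 (V=207.8300), down 139.4442 (V=165.7100). Price 176.0654; hedge Δ=1.0804, bond B=14.0654.
  t=0,j=0: stock 126.0000 → up 149.9400 (V=176.0654), down 117.1800 (V=168.6722). Price 161.3581; hedge Δ=0.2257, bond B=132.9225.
Self-financing check: at every node Δ·S+B equals the discounted successor values.

(0,0): Delta=0.2257 Bond=132.9225
(1,0): Delta=-1.0503 Bond=291.7491
(1,1): Delta=1.0804 Bond=14.0654
V0=161.3581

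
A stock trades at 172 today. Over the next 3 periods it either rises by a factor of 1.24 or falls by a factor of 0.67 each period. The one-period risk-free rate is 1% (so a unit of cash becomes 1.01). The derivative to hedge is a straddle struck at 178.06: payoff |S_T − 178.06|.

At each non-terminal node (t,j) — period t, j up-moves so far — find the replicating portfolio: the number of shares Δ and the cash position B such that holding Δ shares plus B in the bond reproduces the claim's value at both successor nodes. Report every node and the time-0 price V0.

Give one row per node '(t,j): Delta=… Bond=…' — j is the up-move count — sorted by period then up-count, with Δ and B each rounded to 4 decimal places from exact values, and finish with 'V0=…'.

No-arbitrage ⇒ martingale measure with p* = (R−d)/(u−d) = 0.5965.
At expiry t=3: V(3,0)=126.3288, V(3,1)=82.3186, V(3,2)=0.8670, V(3,3)=149.8793
(2,0): S=77.2108. Δ = (V_up−V_dn)/(S_up−S_dn) = (82.3186−126.3288)/(95.7414−51.7312) = -1.0000. V = [p*·82.3186 + (1−p*)·126.3288]/1.01 = 99.0862. B = V − Δ·S = 176.2970.
(2,1): S=142.8976. Δ = (V_up−V_dn)/(S_up−S_dn) = (0.8670−82.3186)/(177.1930−95.7414) = -1.0000. V = [p*·0.8670 + (1−p*)·82.3186]/1.01 = 33.3994. B = V − Δ·S = 176.2970.
(2,2): S=264.4672. Δ = (V_up−V_dn)/(S_up−S_dn) = (149.8793−0.8670)/(327.9393−177.1930) = 0.9885. V = [p*·149.8793 + (1−p*)·0.8670]/1.01 = 88.8629. B = V − Δ·S = -172.5623.
(1,0): S=115.2400. Δ = (V_up−V_dn)/(S_up−S_dn) = (33.3994−99.0862)/(142.8976−77.2108) = -1.0000. V = [p*·33.3994 + (1−p*)·99.0862]/1.01 = 59.3115. B = V − Δ·S = 174.5515.
(1,1): S=213.2800. Δ = (V_up−V_dn)/(S_up−S_dn) = (88.8629−33.3994)/(264.4672−142.8976) = 0.4562. V = [p*·88.8629 + (1−p*)·33.3994]/1.01 = 65.8247. B = V − Δ·S = -31.4797.
(0,0): S=172.0000. Δ = (V_up−V_dn)/(S_up−S_dn) = (65.8247−59.3115)/(213.2800−115.2400) = 0.0664. V = [p*·65.8247 + (1−p*)·59.3115]/1.01 = 62.5708. B = V − Δ·S = 51.1443.
Check: Δ(0,0)·S0 + B(0,0) = 62.5708 = V0.

(0,0): Delta=0.0664 Bond=51.1443
(1,0): Delta=-1.0000 Bond=174.5515
(1,1): Delta=0.4562 Bond=-31.4797
(2,0): Delta=-1.0000 Bond=176.2970
(2,1): Delta=-1.0000 Bond=176.2970
(2,2): Delta=0.9885 Bond=-172.5623
V0=62.5708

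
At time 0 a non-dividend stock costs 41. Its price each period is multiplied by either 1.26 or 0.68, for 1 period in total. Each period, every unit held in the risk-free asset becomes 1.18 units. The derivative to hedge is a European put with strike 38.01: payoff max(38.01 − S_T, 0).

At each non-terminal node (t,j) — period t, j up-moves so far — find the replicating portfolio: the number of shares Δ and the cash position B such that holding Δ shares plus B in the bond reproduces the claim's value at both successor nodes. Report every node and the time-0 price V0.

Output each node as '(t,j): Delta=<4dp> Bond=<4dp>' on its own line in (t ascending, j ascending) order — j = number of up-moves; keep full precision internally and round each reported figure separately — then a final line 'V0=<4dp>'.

(0,0): Delta=-0.4260 Bond=18.6496
V0=1.1841

Since d<R<u, set p* = (R−d)/(u−d) = 0.8621; price each node as the discounted p*-expectation of its children.
At expiry t=1: V(1,0)=10.1300, V(1,1)=0.0000
Node (0,0) S=41.0000: V=(p*·0.0000+(1−p*)·10.1300)/1.18=1.1841; Δ=(0.0000−10.1300)/(51.6600−27.8800)=-0.4260; B=V−Δ·S=18.6496
Self-financing check: at every node Δ·S+B equals the discounted successor values.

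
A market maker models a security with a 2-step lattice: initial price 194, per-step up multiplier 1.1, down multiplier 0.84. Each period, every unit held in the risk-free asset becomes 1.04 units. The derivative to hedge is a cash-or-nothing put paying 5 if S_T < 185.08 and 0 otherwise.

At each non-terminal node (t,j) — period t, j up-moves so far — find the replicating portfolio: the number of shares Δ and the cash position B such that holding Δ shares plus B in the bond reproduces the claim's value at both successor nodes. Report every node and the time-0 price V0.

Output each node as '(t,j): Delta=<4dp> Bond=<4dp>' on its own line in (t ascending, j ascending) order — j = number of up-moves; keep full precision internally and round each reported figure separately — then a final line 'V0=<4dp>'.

Since d<R<u, set p* = (R−d)/(u−d) = 0.7692; price each node as the discounted p*-expectation of its children.
Terminal payoffs: V(2,0)=5.0000, V(2,1)=5.0000, V(2,2)=0.0000
  t=1,j=0: stock 162.9600 → up 179.2560 (V=5.0000), down 136.8864 (V=5.0000). Price 4.8077; hedge Δ=0.0000, bond B=4.8077.
  t=1,j=1: stock 213.4000 → up 234.7400 (V=0.0000), down 179.2560 (V=5.0000). Price 1.1095; hedge Δ=-0.0901, bond B=20.3402.
  t=0,j=0: stock 194.0000 → up 213.4000 (V=1.1095), down 162.9600 (V=4.8077). Price 1.8874; hedge Δ=-0.0733, bond B=16.1113.
Check: Δ(0,0)·S0 + B(0,0) = 1.8874 = V0.

(0,0): Delta=-0.0733 Bond=16.1113
(1,0): Delta=0.0000 Bond=4.8077
(1,1): Delta=-0.0901 Bond=20.3402
V0=1.8874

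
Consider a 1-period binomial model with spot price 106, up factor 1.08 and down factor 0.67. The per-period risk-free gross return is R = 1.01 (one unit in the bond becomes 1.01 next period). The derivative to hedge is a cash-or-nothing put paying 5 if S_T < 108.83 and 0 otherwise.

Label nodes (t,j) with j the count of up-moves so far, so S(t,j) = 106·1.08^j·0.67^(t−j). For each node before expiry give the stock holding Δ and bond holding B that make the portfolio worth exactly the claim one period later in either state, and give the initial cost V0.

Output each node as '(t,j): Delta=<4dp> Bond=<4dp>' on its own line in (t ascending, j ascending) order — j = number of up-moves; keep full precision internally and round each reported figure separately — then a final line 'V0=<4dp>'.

Risk-neutral probability p* = (R−d)/(u−d) = (1.01−0.67)/(1.08−0.67) = 0.8293.
At expiry t=1: V(1,0)=5.0000, V(1,1)=0.0000
  t=0,j=0: stock 106.0000 → up 114.4800 (V=0.0000), down 71.0200 (V=5.0000). Price 0.8452; hedge Δ=-0.1150, bond B=13.0403.
The time-0 hedge costs 0.8452, which is the no-arbitrage price.

(0,0): Delta=-0.1150 Bond=13.0403
V0=0.8452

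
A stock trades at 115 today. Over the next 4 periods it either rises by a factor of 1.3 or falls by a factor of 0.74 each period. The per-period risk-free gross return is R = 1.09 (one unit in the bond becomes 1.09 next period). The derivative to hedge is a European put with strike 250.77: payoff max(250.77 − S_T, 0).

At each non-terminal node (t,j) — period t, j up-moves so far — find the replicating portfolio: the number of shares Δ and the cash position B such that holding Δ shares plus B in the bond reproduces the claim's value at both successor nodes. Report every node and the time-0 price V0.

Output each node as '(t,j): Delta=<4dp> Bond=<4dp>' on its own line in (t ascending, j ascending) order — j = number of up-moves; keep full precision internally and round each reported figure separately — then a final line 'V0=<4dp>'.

Since d<R<u, set p* = (R−d)/(u−d) = 0.6250; price each node as the discounted p*-expectation of its children.
Terminal values V(4,·): V(4,0)=216.2854, V(4,1)=190.1890, V(4,2)=144.3439, V(4,3)=63.8053, V(4,4)=0.0000
Node (3,0) S=46.6008: V=(p*·190.1890+(1−p*)·216.2854)/1.09=183.4635; Δ=(190.1890−216.2854)/(60.5810−34.4846)=-1.0000; B=V−Δ·S=230.0642
Node (3,1) S=81.8662: V=(p*·144.3439+(1−p*)·190.1890)/1.09=148.1980; Δ=(144.3439−190.1890)/(106.4261−60.5810)=-1.0000; B=V−Δ·S=230.0642
Node (3,2) S=143.8190: V=(p*·63.8053+(1−p*)·144.3439)/1.09=86.2452; Δ=(63.8053−144.3439)/(186.9647−106.4261)=-1.0000; B=V−Δ·S=230.0642
Node (3,3) S=252.6550: V=(p*·0.0000+(1−p*)·63.8053)/1.09=21.9514; Δ=(0.0000−63.8053)/(328.4515−186.9647)=-0.4510; B=V−Δ·S=135.8894
Node (2,0) S=62.9740: V=(p*·148.1980+(1−p*)·183.4635)/1.09=148.0941; Δ=(148.1980−183.4635)/(81.8662−46.6008)=-1.0000; B=V−Δ·S=211.0681
Node (2,1) S=110.6300: V=(p*·86.2452+(1−p*)·148.1980)/1.09=100.4381; Δ=(86.2452−148.1980)/(143.8190−81.8662)=-1.0000; B=V−Δ·S=211.0681
Node (2,2) S=194.3500: V=(p*·21.9514+(1−p*)·86.2452)/1.09=42.2583; Δ=(21.9514−86.2452)/(252.6550−143.8190)=-0.5907; B=V−Δ·S=157.0688
Node (1,0) S=85.1000: V=(p*·100.4381+(1−p*)·148.0941)/1.09=108.5405; Δ=(100.4381−148.0941)/(110.6300−62.9740)=-1.0000; B=V−Δ·S=193.6405
Node (1,1) S=149.5000: V=(p*·42.2583+(1−p*)·100.4381)/1.09=58.7851; Δ=(42.2583−100.4381)/(194.3500−110.6300)=-0.6949; B=V−Δ·S=162.6775
Node (0,0) S=115.0000: V=(p*·58.7851+(1−p*)·108.5405)/1.09=71.0489; Δ=(58.7851−108.5405)/(149.5000−85.1000)=-0.7726; B=V−Δ·S=159.8978
The time-0 hedge costs 71.0489, which is the no-arbitrage price.

(0,0): Delta=-0.7726 Bond=159.8978
(1,0): Delta=-1.0000 Bond=193.6405
(1,1): Delta=-0.6949 Bond=162.6775
(2,0): Delta=-1.0000 Bond=211.0681
(2,1): Delta=-1.0000 Bond=211.0681
(2,2): Delta=-0.5907 Bond=157.0688
(3,0): Delta=-1.0000 Bond=230.0642
(3,1): Delta=-1.0000 Bond=230.0642
(3,2): Delta=-1.0000 Bond=230.0642
(3,3): Delta=-0.4510 Bond=135.8894
V0=71.0489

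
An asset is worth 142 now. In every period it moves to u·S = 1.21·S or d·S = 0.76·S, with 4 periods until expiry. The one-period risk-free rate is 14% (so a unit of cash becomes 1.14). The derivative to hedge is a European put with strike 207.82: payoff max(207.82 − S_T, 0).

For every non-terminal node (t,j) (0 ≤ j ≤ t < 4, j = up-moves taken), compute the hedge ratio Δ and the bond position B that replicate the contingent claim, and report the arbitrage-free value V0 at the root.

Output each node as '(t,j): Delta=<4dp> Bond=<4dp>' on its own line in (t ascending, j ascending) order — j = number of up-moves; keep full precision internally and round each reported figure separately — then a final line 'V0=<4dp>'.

(0,0): Delta=-0.3858 Bond=64.8980
(1,0): Delta=-1.0000 Bond=140.2726
(1,1): Delta=-0.3147 Bond=61.7727
(2,0): Delta=-1.0000 Bond=159.9107
(2,1): Delta=-1.0000 Bond=159.9107
(2,2): Delta=-0.2354 Bond=53.9359
(3,0): Delta=-1.0000 Bond=182.2982
(3,1): Delta=-1.0000 Bond=182.2982
(3,2): Delta=-1.0000 Bond=182.2982
(3,3): Delta=-0.1469 Bond=39.2322
V0=10.1202

The replicating-portfolio and risk-neutral prices coincide; use p* = (1.14−0.76)/(1.21−0.76) = 0.8444 for the latter.
Payoff layer (t=4): V(4,0)=160.4457, V(4,1)=132.3951, V(4,2)=87.7357, V(4,3)=16.6331, V(4,4)=0.0000
Node (3,0) S=62.3346: V=(p*·132.3951+(1−p*)·160.4457)/1.14=119.9637; Δ=(132.3951−160.4457)/(75.4249−47.3743)=-1.0000; B=V−Δ·S=182.2982
Node (3,1) S=99.2432: V=(p*·87.7357+(1−p*)·132.3951)/1.14=83.0550; Δ=(87.7357−132.3951)/(120.0843−75.4249)=-1.0000; B=V−Δ·S=182.2982
Node (3,2) S=158.0057: V=(p*·16.6331+(1−p*)·87.7357)/1.14=24.2926; Δ=(16.6331−87.7357)/(191.1869−120.0843)=-1.0000; B=V−Δ·S=182.2982
Node (3,3) S=251.5617: V=(p*·0.0000+(1−p*)·16.6331)/1.14=2.2696; Δ=(0.0000−16.6331)/(304.3896−191.1869)=-0.1469; B=V−Δ·S=39.2322
Node (2,0) S=82.0192: V=(p*·83.0550+(1−p*)·119.9637)/1.14=77.8915; Δ=(83.0550−119.9637)/(99.2432−62.3346)=-1.0000; B=V−Δ·S=159.9107
Node (2,1) S=130.5832: V=(p*·24.2926+(1−p*)·83.0550)/1.14=29.3275; Δ=(24.2926−83.0550)/(158.0057−99.2432)=-1.0000; B=V−Δ·S=159.9107
Node (2,2) S=207.9022: V=(p*·2.2696+(1−p*)·24.2926)/1.14=4.9960; Δ=(2.2696−24.2926)/(251.5617−158.0057)=-0.2354; B=V−Δ·S=53.9359
Node (1,0) S=107.9200: V=(p*·29.3275+(1−p*)·77.8915)/1.14=32.3526; Δ=(29.3275−77.8915)/(130.5832−82.0192)=-1.0000; B=V−Δ·S=140.2726
Node (1,1) S=171.8200: V=(p*·4.9960+(1−p*)·29.3275)/1.14=7.7025; Δ=(4.9960−29.3275)/(207.9022−130.5832)=-0.3147; B=V−Δ·S=61.7727
Node (0,0) S=142.0000: V=(p*·7.7025+(1−p*)·32.3526)/1.14=10.1202; Δ=(7.7025−32.3526)/(171.8200−107.9200)=-0.3858; B=V−Δ·S=64.8980
Each (Δ,B) replicates both successor values, so the strategy is self-financing and V0 is arbitrage-free.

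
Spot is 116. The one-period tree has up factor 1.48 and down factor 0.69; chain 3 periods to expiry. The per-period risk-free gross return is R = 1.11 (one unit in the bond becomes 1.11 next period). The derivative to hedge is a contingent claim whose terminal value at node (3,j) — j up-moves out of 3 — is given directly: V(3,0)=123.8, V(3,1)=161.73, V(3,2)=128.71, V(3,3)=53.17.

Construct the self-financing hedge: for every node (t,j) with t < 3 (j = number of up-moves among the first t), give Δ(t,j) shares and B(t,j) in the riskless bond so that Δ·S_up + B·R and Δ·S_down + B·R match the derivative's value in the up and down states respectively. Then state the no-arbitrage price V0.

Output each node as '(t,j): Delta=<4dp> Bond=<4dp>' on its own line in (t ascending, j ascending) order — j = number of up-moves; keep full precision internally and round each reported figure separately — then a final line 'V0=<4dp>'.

The replicating-portfolio and risk-neutral prices coincide; use p* = (1.11−0.69)/(1.48−0.69) = 0.5316 for the latter.
At expiry t=3: V(3,0)=123.8000, V(3,1)=161.7300, V(3,2)=128.7100, V(3,3)=53.1700
  t=2,j=0: stock 55.2276 → up 81.7368 (V=161.7300), down 38.1070 (V=123.8000). Price 129.6985; hedge Δ=0.8694, bond B=81.6858.
  t=2,j=1: stock 118.4592 → up 175.3196 (V=128.7100), down 81.7368 (V=161.7300). Price 129.8874; hedge Δ=-0.3528, bond B=171.6849.
  t=2,j=2: stock 254.0864 → up 376.0479 (V=53.1700), down 175.3196 (V=128.7100). Price 79.7743; hedge Δ=-0.3763, bond B=175.3946.
  t=1,j=0: stock 80.0400 → up 118.4592 (V=129.8874), down 55.2276 (V=129.6985). Price 116.9360; hedge Δ=0.0030, bond B=116.6968.
  t=1,j=1: stock 171.6800 → up 254.0864 (V=79.7743), down 118.4592 (V=129.8874). Price 93.0135; hedge Δ=-0.3695, bond B=156.4479.
  t=0,j=0: stock 116.0000 → up 171.6800 (V=93.0135), down 80.0400 (V=116.9360). Price 93.8898; hedge Δ=-0.2610, bond B=124.1714.
The time-0 hedge costs 93.8898, which is the no-arbitrage price.

(0,0): Delta=-0.2610 Bond=124.1714
(1,0): Delta=0.0030 Bond=116.6968
(1,1): Delta=-0.3695 Bond=156.4479
(2,0): Delta=0.8694 Bond=81.6858
(2,1): Delta=-0.3528 Bond=171.6849
(2,2): Delta=-0.3763 Bond=175.3946
V0=93.8898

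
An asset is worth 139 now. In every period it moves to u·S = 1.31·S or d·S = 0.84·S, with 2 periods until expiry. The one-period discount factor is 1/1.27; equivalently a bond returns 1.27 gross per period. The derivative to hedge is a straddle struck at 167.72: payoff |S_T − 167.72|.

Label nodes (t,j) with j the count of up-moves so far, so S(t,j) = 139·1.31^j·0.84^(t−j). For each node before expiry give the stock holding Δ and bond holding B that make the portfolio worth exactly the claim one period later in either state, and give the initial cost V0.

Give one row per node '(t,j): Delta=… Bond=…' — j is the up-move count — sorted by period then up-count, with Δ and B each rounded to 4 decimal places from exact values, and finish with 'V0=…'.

No-arbitrage ⇒ martingale measure with p* = (R−d)/(u−d) = 0.9149.
Payoff layer (t=2): V(2,0)=69.6416, V(2,1)=14.7644, V(2,2)=70.8179
(1,0): S=116.7600. Δ = (V_up−V_dn)/(S_up−S_dn) = (14.7644−69.6416)/(152.9556−98.0784) = -1.0000. V = [p*·14.7644 + (1−p*)·69.6416]/1.27 = 15.3030. B = V − Δ·S = 132.0630.
(1,1): S=182.0900. Δ = (V_up−V_dn)/(S_up−S_dn) = (70.8179−14.7644)/(238.5379−152.9556) = 0.6550. V = [p*·70.8179 + (1−p*)·14.7644]/1.27 = 52.0058. B = V − Δ·S = -67.2569.
(0,0): S=139.0000. Δ = (V_up−V_dn)/(S_up−S_dn) = (52.0058−15.3030)/(182.0900−116.7600) = 0.5618. V = [p*·52.0058 + (1−p*)·15.3030]/1.27 = 38.4899. B = V − Δ·S = -39.6012.
Self-financing check: at every node Δ·S+B equals the discounted successor values.

(0,0): Delta=0.5618 Bond=-39.6012
(1,0): Delta=-1.0000 Bond=132.0630
(1,1): Delta=0.6550 Bond=-67.2569
V0=38.4899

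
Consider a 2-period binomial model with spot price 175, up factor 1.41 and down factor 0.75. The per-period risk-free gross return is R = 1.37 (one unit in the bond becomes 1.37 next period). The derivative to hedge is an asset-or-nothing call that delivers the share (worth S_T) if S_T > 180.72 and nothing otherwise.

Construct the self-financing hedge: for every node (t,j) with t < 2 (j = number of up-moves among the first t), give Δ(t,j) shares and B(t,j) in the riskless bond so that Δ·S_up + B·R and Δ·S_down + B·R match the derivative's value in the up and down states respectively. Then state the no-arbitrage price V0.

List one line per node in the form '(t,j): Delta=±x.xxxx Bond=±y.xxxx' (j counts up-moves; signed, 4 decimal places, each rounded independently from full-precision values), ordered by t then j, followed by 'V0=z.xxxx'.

No-arbitrage ⇒ martingale measure with p* = (R−d)/(u−d) = 0.9394.
Payoff layer (t=2): V(2,0)=0.0000, V(2,1)=185.0625, V(2,2)=347.9175
  t=1,j=0: stock 131.2500 → up 185.0625 (V=185.0625), down 98.4375 (V=0.0000). Price 126.8953; hedge Δ=2.1364, bond B=-153.5024.
  t=1,j=1: stock 246.7500 → up 347.9175 (V=347.9175), down 185.0625 (V=185.0625). Price 246.7500; hedge Δ=1.0000, bond B=0.0000.
  t=0,j=0: stock 175.0000 → up 246.7500 (V=246.7500), down 131.2500 (V=126.8953). Price 174.8074; hedge Δ=1.0377, bond B=-6.7906.
Root portfolio cost Δ·175+B reproduces V0=174.8074.

(0,0): Delta=1.0377 Bond=-6.7906
(1,0): Delta=2.1364 Bond=-153.5024
(1,1): Delta=1.0000 Bond=0.0000
V0=174.8074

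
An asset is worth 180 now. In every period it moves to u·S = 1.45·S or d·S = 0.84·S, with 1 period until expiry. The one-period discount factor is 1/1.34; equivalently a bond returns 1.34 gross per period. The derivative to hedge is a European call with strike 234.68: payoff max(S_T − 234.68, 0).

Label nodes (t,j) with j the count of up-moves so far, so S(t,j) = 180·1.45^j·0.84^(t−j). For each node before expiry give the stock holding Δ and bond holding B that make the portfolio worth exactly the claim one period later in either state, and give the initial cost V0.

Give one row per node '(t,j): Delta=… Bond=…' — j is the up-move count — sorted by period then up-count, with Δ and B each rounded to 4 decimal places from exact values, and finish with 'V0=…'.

(0,0): Delta=0.2397 Bond=-27.0477
V0=16.0998

The replicating-portfolio and risk-neutral prices coincide; use p* = (1.34−0.84)/(1.45−0.84) = 0.8197 for the latter.
Terminal values V(1,·): V(1,0)=0.0000, V(1,1)=26.3200
Node (0,0) S=180.0000: V=(p*·26.3200+(1−p*)·0.0000)/1.34=16.0998; Δ=(26.3200−0.0000)/(261.0000−151.2000)=0.2397; B=V−Δ·S=-27.0477
Self-financing check: at every node Δ·S+B equals the discounted successor values.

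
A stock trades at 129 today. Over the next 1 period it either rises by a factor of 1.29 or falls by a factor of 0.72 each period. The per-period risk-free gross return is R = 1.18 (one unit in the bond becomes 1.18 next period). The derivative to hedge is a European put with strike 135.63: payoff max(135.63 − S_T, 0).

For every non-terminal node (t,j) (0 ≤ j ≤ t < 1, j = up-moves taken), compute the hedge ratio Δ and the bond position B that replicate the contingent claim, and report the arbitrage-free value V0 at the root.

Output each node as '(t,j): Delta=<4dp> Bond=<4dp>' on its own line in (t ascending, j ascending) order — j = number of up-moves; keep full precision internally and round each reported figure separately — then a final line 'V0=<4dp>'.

Under the risk-neutral measure, an up-move has probability p* = (R−d)/(u−d) = 0.8070 and values discount at R = 1.18.
Terminal payoffs: V(1,0)=42.7500, V(1,1)=0.0000
Node (0,0) S=129.0000: V=(p*·0.0000+(1−p*)·42.7500)/1.18=6.9915; Δ=(0.0000−42.7500)/(166.4100−92.8800)=-0.5814; B=V−Δ·S=81.9915
Each (Δ,B) replicates both successor values, so the strategy is self-financing and V0 is arbitrage-free.

(0,0): Delta=-0.5814 Bond=81.9915
V0=6.9915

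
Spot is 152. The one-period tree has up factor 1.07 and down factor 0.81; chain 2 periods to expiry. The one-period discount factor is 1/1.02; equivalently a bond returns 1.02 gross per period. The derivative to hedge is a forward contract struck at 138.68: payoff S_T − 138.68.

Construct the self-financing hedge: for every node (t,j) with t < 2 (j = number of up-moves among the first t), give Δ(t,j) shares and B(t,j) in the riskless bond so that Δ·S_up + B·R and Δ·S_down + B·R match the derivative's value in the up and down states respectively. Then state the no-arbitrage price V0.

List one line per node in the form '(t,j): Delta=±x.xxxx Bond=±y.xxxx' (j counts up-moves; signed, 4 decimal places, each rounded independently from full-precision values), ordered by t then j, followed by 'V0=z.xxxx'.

(0,0): Delta=1.0000 Bond=-133.2949
(1,0): Delta=1.0000 Bond=-135.9608
(1,1): Delta=1.0000 Bond=-135.9608
V0=18.7051

Risk-neutral probability p* = (R−d)/(u−d) = (1.02−0.81)/(1.07−0.81) = 0.8077.
At expiry t=2: V(2,0)=-38.9528, V(2,1)=-6.9416, V(2,2)=35.3448
  t=1,j=0: stock 123.1200 → up 131.7384 (V=-6.9416), down 99.7272 (V=-38.9528). Price -12.8408; hedge Δ=1.0000, bond B=-135.9608.
  t=1,j=1: stock 162.6400 → up 174.0248 (V=35.3448), down 131.7384 (V=-6.9416). Price 26.6792; hedge Δ=1.0000, bond B=-135.9608.
  t=0,j=0: stock 152.0000 → up 162.6400 (V=26.6792), down 123.1200 (V=-12.8408). Price 18.7051; hedge Δ=1.0000, bond B=-133.2949.
Self-financing check: at every node Δ·S+B equals the discounted successor values.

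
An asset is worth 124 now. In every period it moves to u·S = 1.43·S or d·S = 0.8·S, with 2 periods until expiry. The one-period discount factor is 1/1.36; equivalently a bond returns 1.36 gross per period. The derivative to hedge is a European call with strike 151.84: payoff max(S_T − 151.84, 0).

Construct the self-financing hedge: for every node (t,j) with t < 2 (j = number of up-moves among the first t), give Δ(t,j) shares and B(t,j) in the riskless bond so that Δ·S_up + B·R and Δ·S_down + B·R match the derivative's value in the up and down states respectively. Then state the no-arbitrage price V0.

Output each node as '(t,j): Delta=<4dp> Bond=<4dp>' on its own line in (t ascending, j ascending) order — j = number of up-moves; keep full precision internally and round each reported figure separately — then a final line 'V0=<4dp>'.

(0,0): Delta=0.8511 Bond=-62.0809
(1,0): Delta=0.0000 Bond=0.0000
(1,1): Delta=0.9106 Bond=-94.9838
V0=43.4566

Since d<R<u, set p* = (R−d)/(u−d) = 0.8889; price each node as the discounted p*-expectation of its children.
Payoff layer (t=2): V(2,0)=0.0000, V(2,1)=0.0000, V(2,2)=101.7276
(1,0): S=99.2000. Δ = (V_up−V_dn)/(S_up−S_dn) = (0.0000−0.0000)/(141.8560−79.3600) = 0.0000. V = [p*·0.0000 + (1−p*)·0.0000]/1.36 = 0.0000. B = V − Δ·S = 0.0000.
(1,1): S=177.3200. Δ = (V_up−V_dn)/(S_up−S_dn) = (101.7276−0.0000)/(253.5676−141.8560) = 0.9106. V = [p*·101.7276 + (1−p*)·0.0000]/1.36 = 66.4886. B = V − Δ·S = -94.9838.
(0,0): S=124.0000. Δ = (V_up−V_dn)/(S_up−S_dn) = (66.4886−0.0000)/(177.3200−99.2000) = 0.8511. V = [p*·66.4886 + (1−p*)·0.0000]/1.36 = 43.4566. B = V − Δ·S = -62.0809.
Self-financing check: at every node Δ·S+B equals the discounted successor values.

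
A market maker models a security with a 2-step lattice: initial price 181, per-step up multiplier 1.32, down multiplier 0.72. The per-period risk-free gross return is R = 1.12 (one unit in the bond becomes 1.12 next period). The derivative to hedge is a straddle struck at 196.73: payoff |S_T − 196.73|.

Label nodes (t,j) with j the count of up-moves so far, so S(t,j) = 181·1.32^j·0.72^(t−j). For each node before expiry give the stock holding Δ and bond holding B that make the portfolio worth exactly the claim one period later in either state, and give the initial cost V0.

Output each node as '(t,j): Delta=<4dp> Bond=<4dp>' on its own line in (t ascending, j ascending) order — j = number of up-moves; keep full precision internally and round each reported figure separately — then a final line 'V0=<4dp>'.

(0,0): Delta=0.3006 Bond=5.4998
(1,0): Delta=-1.0000 Bond=175.6518
(1,1): Delta=0.6553 Bond=-78.5862
V0=59.9054

No-arbitrage ⇒ martingale measure with p* = (R−d)/(u−d) = 0.6667.
At expiry t=2: V(2,0)=102.8996, V(2,1)=24.7076, V(2,2)=118.6444
(1,0): S=130.3200. Δ = (V_up−V_dn)/(S_up−S_dn) = (24.7076−102.8996)/(172.0224−93.8304) = -1.0000. V = [p*·24.7076 + (1−p*)·102.8996]/1.12 = 45.3318. B = V − Δ·S = 175.6518.
(1,1): S=238.9200. Δ = (V_up−V_dn)/(S_up−S_dn) = (118.6444−24.7076)/(315.3744−172.0224) = 0.6553. V = [p*·118.6444 + (1−p*)·24.7076]/1.12 = 77.9751. B = V − Δ·S = -78.5862.
(0,0): S=181.0000. Δ = (V_up−V_dn)/(S_up−S_dn) = (77.9751−45.3318)/(238.9200−130.3200) = 0.3006. V = [p*·77.9751 + (1−p*)·45.3318]/1.12 = 59.9054. B = V − Δ·S = 5.4998.
The time-0 hedge costs 59.9054, which is the no-arbitrage price.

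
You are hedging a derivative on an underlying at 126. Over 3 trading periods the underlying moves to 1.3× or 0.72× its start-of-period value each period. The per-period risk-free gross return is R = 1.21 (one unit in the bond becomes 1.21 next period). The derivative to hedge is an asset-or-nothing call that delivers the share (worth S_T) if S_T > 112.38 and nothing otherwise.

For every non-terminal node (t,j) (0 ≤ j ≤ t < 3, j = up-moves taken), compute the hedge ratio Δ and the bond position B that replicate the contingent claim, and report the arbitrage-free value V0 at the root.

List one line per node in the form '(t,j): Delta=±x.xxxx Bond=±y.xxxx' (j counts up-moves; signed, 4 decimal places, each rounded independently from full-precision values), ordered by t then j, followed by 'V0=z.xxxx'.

(0,0): Delta=1.1996 Bond=-28.1677
(1,0): Delta=2.0344 Bond=-109.8226
(1,1): Delta=1.1146 Bond=-20.1715
(2,0): Delta=0.0000 Bond=0.0000
(2,1): Delta=2.2414 Bond=-157.2928
(2,2): Delta=1.0000 Bond=0.0000
V0=122.9757

Risk-neutral probability p* = (R−d)/(u−d) = (1.21−0.72)/(1.3−0.72) = 0.8448.
Terminal values V(3,·): V(3,0)=0.0000, V(3,1)=0.0000, V(3,2)=153.3168, V(3,3)=276.8220
Node (2,0) S=65.3184: V=(p*·0.0000+(1−p*)·0.0000)/1.21=0.0000; Δ=(0.0000−0.0000)/(84.9139−47.0292)=0.0000; B=V−Δ·S=0.0000
Node (2,1) S=117.9360: V=(p*·153.3168+(1−p*)·0.0000)/1.21=107.0465; Δ=(153.3168−0.0000)/(153.3168−84.9139)=2.2414; B=V−Δ·S=-157.2928
Node (2,2) S=212.9400: V=(p*·276.8220+(1−p*)·153.3168)/1.21=212.9400; Δ=(276.8220−153.3168)/(276.8220−153.3168)=1.0000; B=V−Δ·S=0.0000
Node (1,0) S=90.7200: V=(p*·107.0465+(1−p*)·0.0000)/1.21=74.7404; Δ=(107.0465−0.0000)/(117.9360−65.3184)=2.0344; B=V−Δ·S=-109.8226
Node (1,1) S=163.8000: V=(p*·212.9400+(1−p*)·107.0465)/1.21=162.4035; Δ=(212.9400−107.0465)/(212.9400−117.9360)=1.1146; B=V−Δ·S=-20.1715
Node (0,0) S=126.0000: V=(p*·162.4035+(1−p*)·74.7404)/1.21=122.9757; Δ=(162.4035−74.7404)/(163.8000−90.7200)=1.1996; B=V−Δ·S=-28.1677
The time-0 hedge costs 122.9757, which is the no-arbitrage price.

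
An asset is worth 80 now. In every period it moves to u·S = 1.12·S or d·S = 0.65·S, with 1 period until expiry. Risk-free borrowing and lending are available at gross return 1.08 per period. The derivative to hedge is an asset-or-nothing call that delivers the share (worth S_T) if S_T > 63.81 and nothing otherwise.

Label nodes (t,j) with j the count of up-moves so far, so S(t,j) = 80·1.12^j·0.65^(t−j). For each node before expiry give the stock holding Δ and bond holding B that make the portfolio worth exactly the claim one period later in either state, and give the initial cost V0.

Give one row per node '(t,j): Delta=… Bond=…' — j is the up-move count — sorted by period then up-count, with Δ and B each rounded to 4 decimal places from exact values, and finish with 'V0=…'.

No-arbitrage ⇒ martingale measure with p* = (R−d)/(u−d) = 0.9149.
At expiry t=1: V(1,0)=0.0000, V(1,1)=89.6000
  t=0,j=0: stock 80.0000 → up 89.6000 (V=89.6000), down 52.0000 (V=0.0000). Price 75.9023; hedge Δ=2.3830, bond B=-114.7360.
The time-0 hedge costs 75.9023, which is the no-arbitrage price.

(0,0): Delta=2.3830 Bond=-114.7360
V0=75.9023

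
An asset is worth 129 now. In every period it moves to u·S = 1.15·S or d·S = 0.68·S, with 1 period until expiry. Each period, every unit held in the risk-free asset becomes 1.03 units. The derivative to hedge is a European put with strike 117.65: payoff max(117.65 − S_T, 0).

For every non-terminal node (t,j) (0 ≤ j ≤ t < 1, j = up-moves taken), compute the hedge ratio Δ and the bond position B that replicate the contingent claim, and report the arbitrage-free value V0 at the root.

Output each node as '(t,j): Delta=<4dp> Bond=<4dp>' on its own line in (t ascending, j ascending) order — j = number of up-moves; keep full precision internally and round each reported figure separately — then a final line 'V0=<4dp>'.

(0,0): Delta=-0.4937 Bond=71.1000
V0=7.4191

The replicating-portfolio and risk-neutral prices coincide; use p* = (1.03−0.68)/(1.15−0.68) = 0.7447 for the latter.
Payoff layer (t=1): V(1,0)=29.9300, V(1,1)=0.0000
  t=0,j=0: stock 129.0000 → up 148.3500 (V=0.0000), down 87.7200 (V=29.9300). Price 7.4191; hedge Δ=-0.4937, bond B=71.1000.
Root portfolio cost Δ·129+B reproduces V0=7.4191.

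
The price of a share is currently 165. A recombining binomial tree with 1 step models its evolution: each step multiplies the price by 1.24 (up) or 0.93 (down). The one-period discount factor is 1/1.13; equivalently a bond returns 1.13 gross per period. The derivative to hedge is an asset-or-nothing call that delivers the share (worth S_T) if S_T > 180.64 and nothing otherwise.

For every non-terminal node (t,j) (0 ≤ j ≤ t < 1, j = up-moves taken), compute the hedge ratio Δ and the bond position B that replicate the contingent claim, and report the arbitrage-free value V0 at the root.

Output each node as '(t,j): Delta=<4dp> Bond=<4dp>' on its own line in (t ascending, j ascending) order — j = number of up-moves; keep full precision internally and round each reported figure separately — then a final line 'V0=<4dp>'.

(0,0): Delta=4.0000 Bond=-543.1858
V0=116.8142

Since d<R<u, set p* = (R−d)/(u−d) = 0.6452; price each node as the discounted p*-expectation of its children.
Terminal values V(1,·): V(1,0)=0.0000, V(1,1)=204.6000
Node (0,0) S=165.0000: V=(p*·204.6000+(1−p*)·0.0000)/1.13=116.8142; Δ=(204.6000−0.0000)/(204.6000−153.4500)=4.0000; B=V−Δ·S=-543.1858
The time-0 hedge costs 116.8142, which is the no-arbitrage price.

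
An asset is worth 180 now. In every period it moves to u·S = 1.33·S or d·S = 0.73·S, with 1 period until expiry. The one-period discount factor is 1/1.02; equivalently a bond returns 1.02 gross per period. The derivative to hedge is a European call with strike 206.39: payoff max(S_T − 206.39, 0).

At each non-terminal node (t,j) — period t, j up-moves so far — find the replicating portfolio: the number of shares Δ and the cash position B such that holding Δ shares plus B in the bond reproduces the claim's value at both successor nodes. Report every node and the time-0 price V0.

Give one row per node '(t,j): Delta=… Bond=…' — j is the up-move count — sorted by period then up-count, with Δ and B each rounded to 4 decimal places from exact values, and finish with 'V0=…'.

(0,0): Delta=0.3056 Bond=-39.3747
V0=15.6420

Since d<R<u, set p* = (R−d)/(u−d) = 0.4833; price each node as the discounted p*-expectation of its children.
Payoff layer (t=1): V(1,0)=0.0000, V(1,1)=33.0100
(0,0): S=180.0000. Δ = (V_up−V_dn)/(S_up−S_dn) = (33.0100−0.0000)/(239.4000−131.4000) = 0.3056. V = [p*·33.0100 + (1−p*)·0.0000]/1.02 = 15.6420. B = V − Δ·S = -39.3747.
Each (Δ,B) replicates both successor values, so the strategy is self-financing and V0 is arbitrage-free.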